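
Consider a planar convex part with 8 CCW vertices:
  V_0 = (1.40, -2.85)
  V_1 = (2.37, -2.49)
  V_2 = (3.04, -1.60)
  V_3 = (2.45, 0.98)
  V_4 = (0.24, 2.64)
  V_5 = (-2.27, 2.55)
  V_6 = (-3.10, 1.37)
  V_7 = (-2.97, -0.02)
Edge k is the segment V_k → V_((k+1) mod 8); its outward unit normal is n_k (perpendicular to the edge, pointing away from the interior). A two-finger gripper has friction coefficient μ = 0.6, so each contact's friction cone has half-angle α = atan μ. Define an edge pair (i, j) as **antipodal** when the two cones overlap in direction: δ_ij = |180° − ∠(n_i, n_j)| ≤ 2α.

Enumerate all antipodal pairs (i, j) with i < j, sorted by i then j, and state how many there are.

α = atan 0.6 = 30.96°;  2α = 61.93°
n_0 = (+0.3479, -0.9375)
n_1 = (+0.7989, -0.6014)
n_2 = (+0.9748, +0.2229)
n_3 = (+0.6006, +0.7996)
n_4 = (-0.0358, +0.9994)
n_5 = (-0.8179, +0.5753)
n_6 = (-0.9957, -0.0931)
n_7 = (-0.5436, -0.8394)
  (0,1): δ = 147.33°  ·
  (0,2): δ = 97.48°  ·
  (0,3): δ = 57.27°  ✓
  (0,4): δ = 18.31°  ✓
  (0,5): δ = 34.52°  ✓
  (0,6): δ = 74.98°  ·
  (0,7): δ = 126.71°  ·
  (1,2): δ = 130.15°  ·
  (1,3): δ = 89.94°  ·
  (1,4): δ = 50.97°  ✓
  (1,5): δ = 1.85°  ✓
  (1,6): δ = 42.32°  ✓
  (1,7): δ = 94.05°  ·
  (2,3): δ = 139.79°  ·
  (2,4): δ = 100.83°  ·
  (2,5): δ = 48.00°  ✓
  (2,6): δ = 7.54°  ✓
  (2,7): δ = 44.19°  ✓
  (3,4): δ = 141.04°  ·
  (3,5): δ = 88.21°  ·
  (3,6): δ = 47.75°  ✓
  (3,7): δ = 3.98°  ✓
  (4,5): δ = 127.18°  ·
  (4,6): δ = 86.71°  ·
  (4,7): δ = 34.98°  ✓
  (5,6): δ = 139.53°  ·
  (5,7): δ = 87.80°  ·
  (6,7): δ = 128.27°  ·
antipodal pairs: 12

count = 12; pairs: (0,3), (0,4), (0,5), (1,4), (1,5), (1,6), (2,5), (2,6), (2,7), (3,6), (3,7), (4,7)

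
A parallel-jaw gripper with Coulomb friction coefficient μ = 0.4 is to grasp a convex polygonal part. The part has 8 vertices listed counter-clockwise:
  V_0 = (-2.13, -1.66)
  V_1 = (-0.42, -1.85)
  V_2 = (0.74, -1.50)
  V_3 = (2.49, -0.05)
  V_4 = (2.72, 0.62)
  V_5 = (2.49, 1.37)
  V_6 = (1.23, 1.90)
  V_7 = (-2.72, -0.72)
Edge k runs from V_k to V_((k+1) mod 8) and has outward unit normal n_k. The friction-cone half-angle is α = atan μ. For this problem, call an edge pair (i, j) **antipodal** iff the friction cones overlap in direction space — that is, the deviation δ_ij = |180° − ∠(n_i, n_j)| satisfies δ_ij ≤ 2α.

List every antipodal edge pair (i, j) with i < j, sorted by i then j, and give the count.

count = 8; pairs: (0,5), (0,6), (1,5), (1,6), (2,6), (3,6), (4,7), (5,7)

α = atan 0.4 = 21.80°;  2α = 43.60°
n_0 = (-0.1104, -0.9939)
n_1 = (+0.2889, -0.9574)
n_2 = (+0.6380, -0.7700)
n_3 = (+0.9458, -0.3247)
n_4 = (+0.9561, +0.2932)
n_5 = (+0.3877, +0.9218)
n_6 = (-0.5528, +0.8333)
n_7 = (-0.8470, -0.5316)
  (0,1): δ = 156.87°  ·
  (0,2): δ = 134.02°  ·
  (0,3): δ = 102.61°  ·
  (0,4): δ = 66.61°  ·
  (0,5): δ = 16.47°  ✓
  (0,6): δ = 39.90°  ✓
  (0,7): δ = 128.46°  ·
  (1,2): δ = 157.15°  ·
  (1,3): δ = 125.74°  ·
  (1,4): δ = 89.74°  ·
  (1,5): δ = 39.60°  ✓
  (1,6): δ = 16.77°  ✓
  (1,7): δ = 105.33°  ·
  (2,3): δ = 148.59°  ·
  (2,4): δ = 112.60°  ·
  (2,5): δ = 62.46°  ·
  (2,6): δ = 6.09°  ✓
  (2,7): δ = 82.47°  ·
  (3,4): δ = 144.00°  ·
  (3,5): δ = 93.87°  ·
  (3,6): δ = 37.50°  ✓
  (3,7): δ = 51.06°  ·
  (4,5): δ = 129.86°  ·
  (4,6): δ = 73.49°  ·
  (4,7): δ = 15.07°  ✓
  (5,6): δ = 123.63°  ·
  (5,7): δ = 35.07°  ✓
  (6,7): δ = 91.44°  ·
antipodal pairs: 8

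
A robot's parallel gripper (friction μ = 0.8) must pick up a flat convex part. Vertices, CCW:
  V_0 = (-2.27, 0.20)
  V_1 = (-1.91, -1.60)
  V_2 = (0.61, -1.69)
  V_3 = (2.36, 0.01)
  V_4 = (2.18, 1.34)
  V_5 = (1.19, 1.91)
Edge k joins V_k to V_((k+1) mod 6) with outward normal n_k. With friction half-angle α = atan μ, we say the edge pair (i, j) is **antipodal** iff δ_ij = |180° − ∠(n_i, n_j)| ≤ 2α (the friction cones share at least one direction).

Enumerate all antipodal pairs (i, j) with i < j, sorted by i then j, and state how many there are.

α = atan 0.8 = 38.66°;  2α = 77.32°
n_0 = (-0.9806, -0.1961)
n_1 = (-0.0357, -0.9994)
n_2 = (+0.6968, -0.7173)
n_3 = (+0.9910, +0.1341)
n_4 = (+0.4990, +0.8666)
n_5 = (-0.4431, +0.8965)
  (0,1): δ = 103.36°  ·
  (0,2): δ = 57.14°  ✓
  (0,3): δ = 3.60°  ✓
  (0,4): δ = 48.76°  ✓
  (0,5): δ = 104.99°  ·
  (1,2): δ = 133.78°  ·
  (1,3): δ = 80.25°  ·
  (1,4): δ = 27.89°  ✓
  (1,5): δ = 28.34°  ✓
  (2,3): δ = 126.46°  ·
  (2,4): δ = 74.10°  ✓
  (2,5): δ = 17.87°  ✓
  (3,4): δ = 127.64°  ·
  (3,5): δ = 71.41°  ✓
  (4,5): δ = 123.77°  ·
antipodal pairs: 8

count = 8; pairs: (0,2), (0,3), (0,4), (1,4), (1,5), (2,4), (2,5), (3,5)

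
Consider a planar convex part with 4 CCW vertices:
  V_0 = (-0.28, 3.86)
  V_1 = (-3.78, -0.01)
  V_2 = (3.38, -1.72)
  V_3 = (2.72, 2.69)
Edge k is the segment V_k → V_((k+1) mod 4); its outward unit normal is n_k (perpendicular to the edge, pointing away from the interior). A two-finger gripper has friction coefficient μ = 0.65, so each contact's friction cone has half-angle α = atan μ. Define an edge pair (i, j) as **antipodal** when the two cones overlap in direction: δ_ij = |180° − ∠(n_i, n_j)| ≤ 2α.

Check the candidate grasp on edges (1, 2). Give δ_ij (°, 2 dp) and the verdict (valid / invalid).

δ = 68.06°, invalid

α = atan 0.65 = 33.02°;  2α = 66.05°
edge 1: e_1 = (+7.16, -1.71);  n_1 = (-0.2323, -0.9726)
edge 2: e_2 = (-0.66, +4.41);  n_2 = (+0.9890, +0.1480)
∠(n_1, n_2) = 111.94°
δ = |180° − 111.94°| = 68.06°
68.06° > 2α = 66.05°  →  invalid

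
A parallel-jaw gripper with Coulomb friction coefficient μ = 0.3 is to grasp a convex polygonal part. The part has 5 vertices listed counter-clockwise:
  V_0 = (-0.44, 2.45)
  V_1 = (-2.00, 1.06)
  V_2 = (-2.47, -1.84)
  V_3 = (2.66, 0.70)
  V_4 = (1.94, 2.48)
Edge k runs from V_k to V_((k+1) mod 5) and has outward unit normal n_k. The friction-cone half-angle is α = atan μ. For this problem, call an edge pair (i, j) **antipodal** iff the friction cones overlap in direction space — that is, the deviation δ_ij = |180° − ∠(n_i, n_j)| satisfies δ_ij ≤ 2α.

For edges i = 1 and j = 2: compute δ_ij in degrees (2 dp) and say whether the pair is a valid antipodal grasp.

δ = 54.45°, invalid

α = atan 0.3 = 16.70°;  2α = 33.40°
edge 1: e_1 = (-0.47, -2.90);  n_1 = (-0.9871, +0.1600)
edge 2: e_2 = (+5.13, +2.54);  n_2 = (+0.4437, -0.8962)
∠(n_1, n_2) = 125.55°
δ = |180° − 125.55°| = 54.45°
54.45° > 2α = 33.40°  →  invalid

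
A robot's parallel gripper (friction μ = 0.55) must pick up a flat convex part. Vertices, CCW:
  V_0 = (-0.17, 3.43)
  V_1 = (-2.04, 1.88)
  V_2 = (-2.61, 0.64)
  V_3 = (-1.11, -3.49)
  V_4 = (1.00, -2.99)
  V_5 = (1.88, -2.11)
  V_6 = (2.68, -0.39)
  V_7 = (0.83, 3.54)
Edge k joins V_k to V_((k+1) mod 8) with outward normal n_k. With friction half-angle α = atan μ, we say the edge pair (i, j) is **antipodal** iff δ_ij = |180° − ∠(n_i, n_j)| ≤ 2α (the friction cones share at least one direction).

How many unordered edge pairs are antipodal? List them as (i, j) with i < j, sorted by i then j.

count = 11; pairs: (0,3), (0,4), (0,5), (1,3), (1,4), (1,5), (1,6), (2,5), (2,6), (3,7), (4,7)

α = atan 0.55 = 28.81°;  2α = 57.62°
n_0 = (-0.6382, +0.7699)
n_1 = (-0.9086, +0.4177)
n_2 = (-0.9399, -0.3414)
n_3 = (+0.2306, -0.9731)
n_4 = (+0.7071, -0.7071)
n_5 = (+0.9067, -0.4217)
n_6 = (+0.9048, +0.4259)
n_7 = (-0.1093, +0.9940)
  (0,1): δ = 154.34°  ·
  (0,2): δ = 109.69°  ·
  (0,3): δ = 26.32°  ✓
  (0,4): δ = 5.35°  ✓
  (0,5): δ = 25.40°  ✓
  (0,6): δ = 75.55°  ·
  (0,7): δ = 146.62°  ·
  (1,2): δ = 135.35°  ·
  (1,3): δ = 51.98°  ✓
  (1,4): δ = 20.31°  ✓
  (1,5): δ = 0.26°  ✓
  (1,6): δ = 49.90°  ✓
  (1,7): δ = 120.96°  ·
  (2,3): δ = 96.63°  ·
  (2,4): δ = 64.96°  ·
  (2,5): δ = 44.90°  ✓
  (2,6): δ = 5.25°  ✓
  (2,7): δ = 76.32°  ·
  (3,4): δ = 148.33°  ·
  (3,5): δ = 128.28°  ·
  (3,6): δ = 78.12°  ·
  (3,7): δ = 7.05°  ✓
  (4,5): δ = 159.94°  ·
  (4,6): δ = 109.79°  ·
  (4,7): δ = 38.72°  ✓
  (5,6): δ = 129.85°  ·
  (5,7): δ = 58.78°  ·
  (6,7): δ = 108.93°  ·
antipodal pairs: 11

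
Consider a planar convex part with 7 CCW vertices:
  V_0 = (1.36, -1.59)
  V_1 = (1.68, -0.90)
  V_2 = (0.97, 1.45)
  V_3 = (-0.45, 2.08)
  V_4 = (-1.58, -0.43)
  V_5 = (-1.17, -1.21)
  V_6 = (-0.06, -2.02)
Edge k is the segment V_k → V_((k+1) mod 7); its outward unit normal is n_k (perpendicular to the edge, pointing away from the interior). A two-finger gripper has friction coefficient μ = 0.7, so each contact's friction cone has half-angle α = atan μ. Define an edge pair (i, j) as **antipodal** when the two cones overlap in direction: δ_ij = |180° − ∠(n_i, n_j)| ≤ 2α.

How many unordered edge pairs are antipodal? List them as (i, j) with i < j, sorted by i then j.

count = 9; pairs: (0,3), (0,4), (1,3), (1,4), (1,5), (2,4), (2,5), (2,6), (3,6)

α = atan 0.7 = 34.99°;  2α = 69.98°
n_0 = (+0.9072, -0.4207)
n_1 = (+0.9573, +0.2892)
n_2 = (+0.4055, +0.9141)
n_3 = (-0.9119, +0.4105)
n_4 = (-0.8852, -0.4653)
n_5 = (-0.5895, -0.8078)
n_6 = (+0.2898, -0.9571)
  (0,1): δ = 138.31°  ·
  (0,2): δ = 89.04°  ·
  (0,3): δ = 0.64°  ✓
  (0,4): δ = 52.61°  ✓
  (0,5): δ = 78.76°  ·
  (0,6): δ = 131.73°  ·
  (1,2): δ = 130.74°  ·
  (1,3): δ = 41.05°  ✓
  (1,4): δ = 10.92°  ✓
  (1,5): δ = 37.07°  ✓
  (1,6): δ = 90.04°  ·
  (2,3): δ = 90.31°  ·
  (2,4): δ = 38.35°  ✓
  (2,5): δ = 12.19°  ✓
  (2,6): δ = 40.77°  ✓
  (3,4): δ = 128.03°  ·
  (3,5): δ = 101.88°  ·
  (3,6): δ = 48.92°  ✓
  (4,5): δ = 153.85°  ·
  (4,6): δ = 100.88°  ·
  (5,6): δ = 127.03°  ·
antipodal pairs: 9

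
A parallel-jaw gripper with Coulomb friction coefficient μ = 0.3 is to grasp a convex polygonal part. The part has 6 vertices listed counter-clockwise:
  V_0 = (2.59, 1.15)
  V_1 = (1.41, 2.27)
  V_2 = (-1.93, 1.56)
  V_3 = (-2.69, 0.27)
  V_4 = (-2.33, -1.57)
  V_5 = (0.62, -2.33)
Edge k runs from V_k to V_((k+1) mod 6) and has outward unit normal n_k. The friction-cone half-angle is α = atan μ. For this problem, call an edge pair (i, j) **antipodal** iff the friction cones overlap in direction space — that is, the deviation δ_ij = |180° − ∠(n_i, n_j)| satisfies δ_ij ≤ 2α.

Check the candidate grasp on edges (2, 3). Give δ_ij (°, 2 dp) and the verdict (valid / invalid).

δ = 138.43°, invalid

α = atan 0.3 = 16.70°;  2α = 33.40°
edge 2: e_2 = (-0.76, -1.29);  n_2 = (-0.8616, +0.5076)
edge 3: e_3 = (+0.36, -1.84);  n_3 = (-0.9814, -0.1920)
∠(n_2, n_3) = 41.57°
δ = |180° − 41.57°| = 138.43°
138.43° > 2α = 33.40°  →  invalid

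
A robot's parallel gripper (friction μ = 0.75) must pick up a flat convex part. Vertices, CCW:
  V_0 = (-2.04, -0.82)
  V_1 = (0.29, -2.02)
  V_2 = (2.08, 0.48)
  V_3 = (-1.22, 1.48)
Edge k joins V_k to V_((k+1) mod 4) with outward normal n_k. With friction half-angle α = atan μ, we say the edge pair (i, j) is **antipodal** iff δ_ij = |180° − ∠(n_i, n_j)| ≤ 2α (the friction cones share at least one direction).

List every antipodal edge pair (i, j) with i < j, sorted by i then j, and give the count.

α = atan 0.75 = 36.87°;  2α = 73.74°
n_0 = (-0.4579, -0.8890)
n_1 = (+0.8131, -0.5822)
n_2 = (+0.2900, +0.9570)
n_3 = (-0.9419, +0.3358)
  (0,1): δ = 98.35°  ·
  (0,2): δ = 10.39°  ✓
  (0,3): δ = 97.63°  ·
  (1,2): δ = 71.26°  ✓
  (1,3): δ = 15.98°  ✓
  (2,3): δ = 92.76°  ·
antipodal pairs: 3

count = 3; pairs: (0,2), (1,2), (1,3)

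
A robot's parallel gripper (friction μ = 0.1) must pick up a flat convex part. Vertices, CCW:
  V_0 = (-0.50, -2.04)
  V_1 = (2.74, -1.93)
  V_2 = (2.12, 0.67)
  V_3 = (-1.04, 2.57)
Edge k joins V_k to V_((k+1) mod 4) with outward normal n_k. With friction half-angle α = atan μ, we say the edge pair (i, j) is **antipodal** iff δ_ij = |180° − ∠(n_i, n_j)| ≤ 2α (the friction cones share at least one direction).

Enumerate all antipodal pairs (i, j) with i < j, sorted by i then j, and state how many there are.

α = atan 0.1 = 5.71°;  2α = 11.42°
n_0 = (+0.0339, -0.9994)
n_1 = (+0.9727, +0.2320)
n_2 = (+0.5153, +0.8570)
n_3 = (-0.9932, -0.1163)
  (0,1): δ = 78.53°  ·
  (0,2): δ = 32.96°  ·
  (0,3): δ = 94.74°  ·
  (1,2): δ = 134.43°  ·
  (1,3): δ = 6.73°  ✓
  (2,3): δ = 52.30°  ·
antipodal pairs: 1

count = 1; pairs: (1,3)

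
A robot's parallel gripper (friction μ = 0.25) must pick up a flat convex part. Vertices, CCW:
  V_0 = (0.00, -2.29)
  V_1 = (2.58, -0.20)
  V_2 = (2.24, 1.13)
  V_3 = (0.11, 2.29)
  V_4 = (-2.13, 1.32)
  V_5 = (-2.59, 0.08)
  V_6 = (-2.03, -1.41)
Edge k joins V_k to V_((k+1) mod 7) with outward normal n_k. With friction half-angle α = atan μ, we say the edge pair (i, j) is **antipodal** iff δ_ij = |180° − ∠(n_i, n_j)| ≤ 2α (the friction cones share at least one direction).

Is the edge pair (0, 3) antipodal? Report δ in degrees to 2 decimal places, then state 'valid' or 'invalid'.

α = atan 0.25 = 14.04°;  2α = 28.07°
edge 0: e_0 = (+2.58, +2.09);  n_0 = (+0.6295, -0.7770)
edge 3: e_3 = (-2.24, -0.97);  n_3 = (-0.3974, +0.9177)
∠(n_0, n_3) = 164.40°
δ = |180° − 164.40°| = 15.60°
15.60° ≤ 2α = 28.07°  →  valid

δ = 15.60°, valid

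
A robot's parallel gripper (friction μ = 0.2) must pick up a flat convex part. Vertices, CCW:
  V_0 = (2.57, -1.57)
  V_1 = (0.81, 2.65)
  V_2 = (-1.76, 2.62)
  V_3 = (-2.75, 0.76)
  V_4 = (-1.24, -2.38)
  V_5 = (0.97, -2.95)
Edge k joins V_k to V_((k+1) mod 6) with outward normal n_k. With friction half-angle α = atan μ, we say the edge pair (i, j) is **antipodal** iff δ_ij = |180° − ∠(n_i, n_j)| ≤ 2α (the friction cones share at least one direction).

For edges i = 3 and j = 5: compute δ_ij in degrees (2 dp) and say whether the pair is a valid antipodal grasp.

α = atan 0.2 = 11.31°;  2α = 22.62°
edge 3: e_3 = (+1.51, -3.14);  n_3 = (-0.9012, -0.4334)
edge 5: e_5 = (+1.60, +1.38);  n_5 = (+0.6531, -0.7572)
∠(n_3, n_5) = 105.10°
δ = |180° − 105.10°| = 74.90°
74.90° > 2α = 22.62°  →  invalid

δ = 74.90°, invalid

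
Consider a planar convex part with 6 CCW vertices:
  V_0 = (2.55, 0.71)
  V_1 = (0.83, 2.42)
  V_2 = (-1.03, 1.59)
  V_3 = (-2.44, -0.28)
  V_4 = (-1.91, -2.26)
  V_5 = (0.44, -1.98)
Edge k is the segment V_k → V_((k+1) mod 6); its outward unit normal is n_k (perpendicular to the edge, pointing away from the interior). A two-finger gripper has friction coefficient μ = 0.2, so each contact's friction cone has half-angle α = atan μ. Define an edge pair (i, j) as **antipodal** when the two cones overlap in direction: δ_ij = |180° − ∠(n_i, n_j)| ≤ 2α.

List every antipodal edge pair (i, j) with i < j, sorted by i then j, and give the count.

α = atan 0.2 = 11.31°;  2α = 22.62°
n_0 = (+0.7050, +0.7092)
n_1 = (-0.4075, +0.9132)
n_2 = (-0.7985, +0.6020)
n_3 = (-0.9660, -0.2586)
n_4 = (+0.1183, -0.9930)
n_5 = (+0.7868, -0.6172)
  (0,1): δ = 111.12°  ·
  (0,2): δ = 82.18°  ·
  (0,3): δ = 30.18°  ·
  (0,4): δ = 51.63°  ·
  (0,5): δ = 96.72°  ·
  (1,2): δ = 151.06°  ·
  (1,3): δ = 99.06°  ·
  (1,4): δ = 17.25°  ✓
  (1,5): δ = 27.84°  ·
  (2,3): δ = 128.00°  ·
  (2,4): δ = 46.19°  ·
  (2,5): δ = 1.09°  ✓
  (3,4): δ = 98.19°  ·
  (3,5): δ = 53.10°  ·
  (4,5): δ = 134.90°  ·
antipodal pairs: 2

count = 2; pairs: (1,4), (2,5)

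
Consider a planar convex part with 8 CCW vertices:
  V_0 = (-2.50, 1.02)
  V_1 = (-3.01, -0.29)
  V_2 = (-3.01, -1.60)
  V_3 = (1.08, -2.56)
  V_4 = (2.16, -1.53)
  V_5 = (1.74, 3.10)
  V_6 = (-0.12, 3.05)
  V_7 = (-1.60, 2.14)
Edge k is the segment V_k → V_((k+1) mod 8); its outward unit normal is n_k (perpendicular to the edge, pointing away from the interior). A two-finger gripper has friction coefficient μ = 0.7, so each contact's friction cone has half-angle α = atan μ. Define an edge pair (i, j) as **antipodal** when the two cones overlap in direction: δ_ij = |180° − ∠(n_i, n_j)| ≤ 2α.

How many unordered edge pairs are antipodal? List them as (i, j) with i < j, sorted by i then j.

α = atan 0.7 = 34.99°;  2α = 69.98°
n_0 = (-0.9319, +0.3628)
n_1 = (-1.0000, -0.0000)
n_2 = (-0.2285, -0.9735)
n_3 = (+0.6902, -0.7237)
n_4 = (+0.9959, +0.0903)
n_5 = (-0.0269, +0.9996)
n_6 = (-0.5238, +0.8519)
n_7 = (-0.7795, +0.6264)
  (0,1): δ = 158.73°  ·
  (0,2): δ = 81.94°  ·
  (0,3): δ = 25.09°  ✓
  (0,4): δ = 26.45°  ✓
  (0,5): δ = 112.81°  ·
  (0,6): δ = 142.86°  ·
  (0,7): δ = 162.49°  ·
  (1,2): δ = 103.21°  ·
  (1,3): δ = 46.36°  ✓
  (1,4): δ = 5.18°  ✓
  (1,5): δ = 91.54°  ·
  (1,6): δ = 121.59°  ·
  (1,7): δ = 141.22°  ·
  (2,3): δ = 123.15°  ·
  (2,4): δ = 71.61°  ·
  (2,5): δ = 14.75°  ✓
  (2,6): δ = 44.80°  ✓
  (2,7): δ = 64.42°  ✓
  (3,4): δ = 128.46°  ·
  (3,5): δ = 42.10°  ✓
  (3,6): δ = 12.06°  ✓
  (3,7): δ = 7.57°  ✓
  (4,5): δ = 93.64°  ·
  (4,6): δ = 63.60°  ✓
  (4,7): δ = 43.97°  ✓
  (5,6): δ = 149.95°  ·
  (5,7): δ = 130.32°  ·
  (6,7): δ = 160.37°  ·
antipodal pairs: 12

count = 12; pairs: (0,3), (0,4), (1,3), (1,4), (2,5), (2,6), (2,7), (3,5), (3,6), (3,7), (4,6), (4,7)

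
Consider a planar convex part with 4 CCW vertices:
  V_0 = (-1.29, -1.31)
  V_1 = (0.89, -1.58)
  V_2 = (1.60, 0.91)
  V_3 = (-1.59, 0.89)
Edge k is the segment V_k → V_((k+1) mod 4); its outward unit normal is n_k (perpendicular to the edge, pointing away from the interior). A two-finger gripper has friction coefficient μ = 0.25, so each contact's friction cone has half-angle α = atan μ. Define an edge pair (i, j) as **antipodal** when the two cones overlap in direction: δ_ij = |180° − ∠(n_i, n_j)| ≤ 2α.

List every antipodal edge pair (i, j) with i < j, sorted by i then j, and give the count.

α = atan 0.25 = 14.04°;  2α = 28.07°
n_0 = (-0.1229, -0.9924)
n_1 = (+0.9617, -0.2742)
n_2 = (-0.0063, +1.0000)
n_3 = (-0.9908, -0.1351)
  (0,1): δ = 98.85°  ·
  (0,2): δ = 7.42°  ✓
  (0,3): δ = 104.83°  ·
  (1,2): δ = 73.73°  ·
  (1,3): δ = 23.68°  ✓
  (2,3): δ = 82.59°  ·
antipodal pairs: 2

count = 2; pairs: (0,2), (1,3)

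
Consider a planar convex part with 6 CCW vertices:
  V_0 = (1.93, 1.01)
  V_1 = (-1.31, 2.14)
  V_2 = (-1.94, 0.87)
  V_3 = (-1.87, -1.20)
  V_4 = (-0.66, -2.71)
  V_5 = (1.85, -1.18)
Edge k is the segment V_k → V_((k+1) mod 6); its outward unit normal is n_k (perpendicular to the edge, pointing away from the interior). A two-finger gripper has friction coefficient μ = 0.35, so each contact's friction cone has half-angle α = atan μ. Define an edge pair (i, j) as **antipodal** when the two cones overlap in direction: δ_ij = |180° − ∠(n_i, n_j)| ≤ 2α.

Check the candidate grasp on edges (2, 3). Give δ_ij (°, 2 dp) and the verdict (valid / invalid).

δ = 143.23°, invalid

α = atan 0.35 = 19.29°;  2α = 38.58°
edge 2: e_2 = (+0.07, -2.07);  n_2 = (-0.9994, -0.0338)
edge 3: e_3 = (+1.21, -1.51);  n_3 = (-0.7804, -0.6253)
∠(n_2, n_3) = 36.77°
δ = |180° − 36.77°| = 143.23°
143.23° > 2α = 38.58°  →  invalid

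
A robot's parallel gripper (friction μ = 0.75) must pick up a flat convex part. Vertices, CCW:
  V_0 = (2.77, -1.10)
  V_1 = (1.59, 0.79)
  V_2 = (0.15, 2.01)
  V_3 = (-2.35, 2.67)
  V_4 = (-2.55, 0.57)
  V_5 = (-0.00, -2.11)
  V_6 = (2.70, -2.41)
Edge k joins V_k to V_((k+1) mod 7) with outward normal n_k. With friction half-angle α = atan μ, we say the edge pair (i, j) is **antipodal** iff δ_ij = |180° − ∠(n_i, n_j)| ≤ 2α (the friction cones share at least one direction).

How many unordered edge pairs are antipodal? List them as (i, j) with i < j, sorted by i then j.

count = 10; pairs: (0,3), (0,4), (0,5), (1,3), (1,4), (1,5), (2,4), (2,5), (3,6), (4,6)

α = atan 0.75 = 36.87°;  2α = 73.74°
n_0 = (+0.8483, +0.5296)
n_1 = (+0.6464, +0.7630)
n_2 = (+0.2553, +0.9669)
n_3 = (-0.9955, +0.0948)
n_4 = (-0.7245, -0.6893)
n_5 = (-0.1104, -0.9939)
n_6 = (+0.9986, -0.0534)
  (0,1): δ = 162.25°  ·
  (0,2): δ = 136.77°  ·
  (0,3): δ = 37.42°  ✓
  (0,4): δ = 11.60°  ✓
  (0,5): δ = 51.68°  ✓
  (0,6): δ = 144.96°  ·
  (1,2): δ = 154.52°  ·
  (1,3): δ = 55.17°  ✓
  (1,4): δ = 6.15°  ✓
  (1,5): δ = 33.93°  ✓
  (1,6): δ = 127.21°  ·
  (2,3): δ = 80.65°  ·
  (2,4): δ = 31.64°  ✓
  (2,5): δ = 8.45°  ✓
  (2,6): δ = 101.73°  ·
  (3,4): δ = 130.98°  ·
  (3,5): δ = 90.90°  ·
  (3,6): δ = 2.38°  ✓
  (4,5): δ = 139.92°  ·
  (4,6): δ = 46.63°  ✓
  (5,6): δ = 86.72°  ·
antipodal pairs: 10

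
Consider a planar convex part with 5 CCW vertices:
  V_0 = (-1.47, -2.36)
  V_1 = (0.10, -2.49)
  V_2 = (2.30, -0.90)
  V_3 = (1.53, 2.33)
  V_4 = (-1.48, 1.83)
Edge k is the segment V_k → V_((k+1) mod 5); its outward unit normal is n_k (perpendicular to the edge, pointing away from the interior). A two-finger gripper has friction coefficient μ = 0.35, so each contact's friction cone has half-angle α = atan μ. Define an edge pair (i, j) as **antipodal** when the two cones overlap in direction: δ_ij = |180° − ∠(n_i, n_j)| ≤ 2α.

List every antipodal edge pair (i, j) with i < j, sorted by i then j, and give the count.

α = atan 0.35 = 19.29°;  2α = 38.58°
n_0 = (-0.0825, -0.9966)
n_1 = (+0.5858, -0.8105)
n_2 = (+0.9727, +0.2319)
n_3 = (-0.1639, +0.9865)
n_4 = (-1.0000, -0.0024)
  (0,1): δ = 139.41°  ·
  (0,2): δ = 71.86°  ·
  (0,3): δ = 14.16°  ✓
  (0,4): δ = 94.87°  ·
  (1,2): δ = 112.45°  ·
  (1,3): δ = 26.43°  ✓
  (1,4): δ = 54.28°  ·
  (2,3): δ = 93.98°  ·
  (2,4): δ = 13.27°  ✓
  (3,4): δ = 99.29°  ·
antipodal pairs: 3

count = 3; pairs: (0,3), (1,3), (2,4)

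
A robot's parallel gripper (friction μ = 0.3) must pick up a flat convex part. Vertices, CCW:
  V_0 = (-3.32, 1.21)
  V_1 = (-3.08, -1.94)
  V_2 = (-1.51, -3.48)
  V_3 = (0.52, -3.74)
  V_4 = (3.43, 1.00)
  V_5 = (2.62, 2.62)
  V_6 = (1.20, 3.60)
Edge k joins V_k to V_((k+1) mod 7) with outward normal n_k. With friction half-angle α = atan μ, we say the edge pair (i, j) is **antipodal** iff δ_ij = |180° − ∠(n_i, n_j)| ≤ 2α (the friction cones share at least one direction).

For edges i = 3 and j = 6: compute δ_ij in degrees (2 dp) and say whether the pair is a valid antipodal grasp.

δ = 30.59°, valid

α = atan 0.3 = 16.70°;  2α = 33.40°
edge 3: e_3 = (+2.91, +4.74);  n_3 = (+0.8522, -0.5232)
edge 6: e_6 = (-4.52, -2.39);  n_6 = (-0.4674, +0.8840)
∠(n_3, n_6) = 149.41°
δ = |180° − 149.41°| = 30.59°
30.59° ≤ 2α = 33.40°  →  valid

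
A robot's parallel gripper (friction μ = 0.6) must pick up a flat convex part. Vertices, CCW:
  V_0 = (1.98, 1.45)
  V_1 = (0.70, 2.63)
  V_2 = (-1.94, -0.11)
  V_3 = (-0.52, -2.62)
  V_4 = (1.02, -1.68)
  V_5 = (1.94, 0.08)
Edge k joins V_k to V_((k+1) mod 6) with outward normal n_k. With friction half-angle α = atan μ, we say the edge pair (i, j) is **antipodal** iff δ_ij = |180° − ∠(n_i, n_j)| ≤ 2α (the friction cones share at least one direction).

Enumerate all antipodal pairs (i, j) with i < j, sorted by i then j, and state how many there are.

α = atan 0.6 = 30.96°;  2α = 61.93°
n_0 = (+0.6778, +0.7352)
n_1 = (-0.7201, +0.6938)
n_2 = (-0.8704, -0.4924)
n_3 = (+0.5210, -0.8536)
n_4 = (+0.8862, -0.4633)
n_5 = (+0.9996, -0.0292)
  (0,1): δ = 91.26°  ·
  (0,2): δ = 17.83°  ✓
  (0,3): δ = 74.07°  ·
  (0,4): δ = 105.07°  ·
  (0,5): δ = 131.00°  ·
  (1,2): δ = 106.57°  ·
  (1,3): δ = 14.67°  ✓
  (1,4): δ = 16.34°  ✓
  (1,5): δ = 42.26°  ✓
  (2,3): δ = 88.10°  ·
  (2,4): δ = 57.10°  ✓
  (2,5): δ = 31.17°  ✓
  (3,4): δ = 149.00°  ·
  (3,5): δ = 123.07°  ·
  (4,5): δ = 154.08°  ·
antipodal pairs: 6

count = 6; pairs: (0,2), (1,3), (1,4), (1,5), (2,4), (2,5)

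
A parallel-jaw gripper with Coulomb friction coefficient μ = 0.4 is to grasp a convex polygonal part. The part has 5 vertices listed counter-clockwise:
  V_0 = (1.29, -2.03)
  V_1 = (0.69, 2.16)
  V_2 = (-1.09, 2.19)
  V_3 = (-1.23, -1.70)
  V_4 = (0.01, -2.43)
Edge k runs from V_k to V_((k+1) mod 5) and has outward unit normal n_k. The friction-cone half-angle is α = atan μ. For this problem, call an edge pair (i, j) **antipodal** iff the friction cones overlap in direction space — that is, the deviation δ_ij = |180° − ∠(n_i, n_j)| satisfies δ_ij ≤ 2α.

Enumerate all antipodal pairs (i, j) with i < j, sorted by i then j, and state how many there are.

count = 3; pairs: (0,2), (1,3), (1,4)

α = atan 0.4 = 21.80°;  2α = 43.60°
n_0 = (+0.9899, +0.1418)
n_1 = (+0.0169, +0.9999)
n_2 = (-0.9994, +0.0360)
n_3 = (-0.5073, -0.8618)
n_4 = (+0.2983, -0.9545)
  (0,1): δ = 99.11°  ·
  (0,2): δ = 10.21°  ✓
  (0,3): δ = 51.37°  ·
  (0,4): δ = 99.20°  ·
  (1,2): δ = 91.10°  ·
  (1,3): δ = 29.52°  ✓
  (1,4): δ = 18.32°  ✓
  (2,3): δ = 118.42°  ·
  (2,4): δ = 70.58°  ·
  (3,4): δ = 132.16°  ·
antipodal pairs: 3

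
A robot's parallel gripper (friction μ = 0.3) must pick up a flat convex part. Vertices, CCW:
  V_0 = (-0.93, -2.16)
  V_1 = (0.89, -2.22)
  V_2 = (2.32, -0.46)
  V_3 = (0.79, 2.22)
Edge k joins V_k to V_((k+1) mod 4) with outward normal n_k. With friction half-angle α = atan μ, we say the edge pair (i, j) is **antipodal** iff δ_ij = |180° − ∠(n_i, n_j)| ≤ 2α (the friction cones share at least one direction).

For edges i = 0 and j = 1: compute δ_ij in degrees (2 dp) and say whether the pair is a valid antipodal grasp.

α = atan 0.3 = 16.70°;  2α = 33.40°
edge 0: e_0 = (+1.82, -0.06);  n_0 = (-0.0329, -0.9995)
edge 1: e_1 = (+1.43, +1.76);  n_1 = (+0.7761, -0.6306)
∠(n_0, n_1) = 52.79°
δ = |180° − 52.79°| = 127.21°
127.21° > 2α = 33.40°  →  invalid

δ = 127.21°, invalid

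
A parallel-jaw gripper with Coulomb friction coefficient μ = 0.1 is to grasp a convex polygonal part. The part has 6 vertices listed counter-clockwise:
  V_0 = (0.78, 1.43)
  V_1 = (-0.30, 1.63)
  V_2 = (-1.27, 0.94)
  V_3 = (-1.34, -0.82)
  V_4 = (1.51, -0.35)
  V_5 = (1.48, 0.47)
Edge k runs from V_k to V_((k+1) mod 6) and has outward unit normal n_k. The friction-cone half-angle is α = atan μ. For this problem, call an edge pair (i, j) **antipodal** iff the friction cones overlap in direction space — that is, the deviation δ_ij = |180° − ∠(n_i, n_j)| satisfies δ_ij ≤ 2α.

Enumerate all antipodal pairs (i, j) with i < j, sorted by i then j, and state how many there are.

α = atan 0.1 = 5.71°;  2α = 11.42°
n_0 = (+0.1821, +0.9833)
n_1 = (-0.5796, +0.8149)
n_2 = (-0.9992, +0.0397)
n_3 = (+0.1627, -0.9867)
n_4 = (+0.9993, +0.0366)
n_5 = (+0.8080, +0.5892)
  (0,1): δ = 134.08°  ·
  (0,2): δ = 81.79°  ·
  (0,3): δ = 19.86°  ·
  (0,4): δ = 102.59°  ·
  (0,5): δ = 136.59°  ·
  (1,2): δ = 127.70°  ·
  (1,3): δ = 26.06°  ·
  (1,4): δ = 56.67°  ·
  (1,5): δ = 90.67°  ·
  (2,3): δ = 78.36°  ·
  (2,4): δ = 4.37°  ✓
  (2,5): δ = 38.38°  ·
  (3,4): δ = 97.27°  ·
  (3,5): δ = 63.27°  ·
  (4,5): δ = 146.00°  ·
antipodal pairs: 1

count = 1; pairs: (2,4)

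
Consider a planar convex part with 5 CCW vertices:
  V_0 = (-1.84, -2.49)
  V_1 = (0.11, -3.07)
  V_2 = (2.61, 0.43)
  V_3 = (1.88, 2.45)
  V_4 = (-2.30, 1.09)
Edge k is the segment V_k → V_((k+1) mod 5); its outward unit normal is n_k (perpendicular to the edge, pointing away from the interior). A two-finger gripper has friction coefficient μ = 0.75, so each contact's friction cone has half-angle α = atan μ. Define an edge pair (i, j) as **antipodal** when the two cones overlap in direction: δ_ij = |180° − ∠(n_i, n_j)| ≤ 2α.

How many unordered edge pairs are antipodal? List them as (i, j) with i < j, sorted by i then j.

α = atan 0.75 = 36.87°;  2α = 73.74°
n_0 = (-0.2851, -0.9585)
n_1 = (+0.8137, -0.5812)
n_2 = (+0.9405, +0.3399)
n_3 = (-0.3094, +0.9509)
n_4 = (-0.9918, -0.1274)
  (0,1): δ = 108.97°  ·
  (0,2): δ = 53.57°  ✓
  (0,3): δ = 34.59°  ✓
  (0,4): δ = 113.89°  ·
  (1,2): δ = 124.59°  ·
  (1,3): δ = 36.44°  ✓
  (1,4): δ = 42.86°  ✓
  (2,3): δ = 91.85°  ·
  (2,4): δ = 12.55°  ✓
  (3,4): δ = 100.70°  ·
antipodal pairs: 5

count = 5; pairs: (0,2), (0,3), (1,3), (1,4), (2,4)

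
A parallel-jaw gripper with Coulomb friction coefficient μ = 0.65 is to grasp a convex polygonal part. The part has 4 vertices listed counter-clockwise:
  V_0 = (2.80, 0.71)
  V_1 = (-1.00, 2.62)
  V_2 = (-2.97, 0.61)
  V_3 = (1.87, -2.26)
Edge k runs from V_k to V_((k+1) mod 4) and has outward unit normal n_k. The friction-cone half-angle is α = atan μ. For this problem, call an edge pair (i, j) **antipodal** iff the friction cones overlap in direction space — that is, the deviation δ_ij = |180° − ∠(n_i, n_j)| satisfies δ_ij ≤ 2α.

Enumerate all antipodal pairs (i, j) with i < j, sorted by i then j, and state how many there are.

count = 2; pairs: (0,2), (1,3)

α = atan 0.65 = 33.02°;  2α = 66.05°
n_0 = (+0.4491, +0.8935)
n_1 = (-0.7142, +0.7000)
n_2 = (-0.5100, -0.8601)
n_3 = (+0.9543, -0.2988)
  (0,1): δ = 107.74°  ·
  (0,2): δ = 3.98°  ✓
  (0,3): δ = 99.30°  ·
  (1,2): δ = 76.24°  ·
  (1,3): δ = 27.04°  ✓
  (2,3): δ = 76.72°  ·
antipodal pairs: 2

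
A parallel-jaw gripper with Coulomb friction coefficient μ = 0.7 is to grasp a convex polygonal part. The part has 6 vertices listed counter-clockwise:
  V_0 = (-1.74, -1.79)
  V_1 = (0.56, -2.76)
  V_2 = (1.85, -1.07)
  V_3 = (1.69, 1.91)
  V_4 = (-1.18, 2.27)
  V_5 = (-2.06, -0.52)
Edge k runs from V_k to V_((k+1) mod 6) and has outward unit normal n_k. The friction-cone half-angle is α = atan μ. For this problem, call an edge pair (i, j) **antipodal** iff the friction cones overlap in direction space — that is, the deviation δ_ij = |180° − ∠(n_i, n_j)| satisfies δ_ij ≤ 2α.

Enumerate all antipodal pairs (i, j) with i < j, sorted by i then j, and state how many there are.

α = atan 0.7 = 34.99°;  2α = 69.98°
n_0 = (-0.3886, -0.9214)
n_1 = (+0.7949, -0.6068)
n_2 = (+0.9986, +0.0536)
n_3 = (+0.1245, +0.9922)
n_4 = (-0.9537, +0.3008)
n_5 = (-0.9697, -0.2443)
  (0,1): δ = 104.49°  ·
  (0,2): δ = 64.06°  ✓
  (0,3): δ = 15.72°  ✓
  (0,4): δ = 95.36°  ·
  (0,5): δ = 127.01°  ·
  (1,2): δ = 139.57°  ·
  (1,3): δ = 59.79°  ✓
  (1,4): δ = 19.85°  ✓
  (1,5): δ = 51.50°  ✓
  (2,3): δ = 100.22°  ·
  (2,4): δ = 20.58°  ✓
  (2,5): δ = 11.07°  ✓
  (3,4): δ = 100.36°  ·
  (3,5): δ = 68.71°  ✓
  (4,5): δ = 148.35°  ·
antipodal pairs: 8

count = 8; pairs: (0,2), (0,3), (1,3), (1,4), (1,5), (2,4), (2,5), (3,5)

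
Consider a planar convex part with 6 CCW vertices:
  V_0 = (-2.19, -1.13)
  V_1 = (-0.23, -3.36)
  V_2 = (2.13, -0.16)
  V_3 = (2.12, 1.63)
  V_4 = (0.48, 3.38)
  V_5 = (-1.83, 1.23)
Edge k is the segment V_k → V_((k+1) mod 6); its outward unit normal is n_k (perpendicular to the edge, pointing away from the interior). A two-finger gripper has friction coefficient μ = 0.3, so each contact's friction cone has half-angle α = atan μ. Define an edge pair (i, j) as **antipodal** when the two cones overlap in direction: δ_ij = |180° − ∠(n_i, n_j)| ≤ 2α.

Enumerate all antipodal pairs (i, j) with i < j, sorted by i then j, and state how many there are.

count = 4; pairs: (0,3), (1,4), (1,5), (2,5)

α = atan 0.3 = 16.70°;  2α = 33.40°
n_0 = (-0.7511, -0.6602)
n_1 = (+0.8048, -0.5935)
n_2 = (+1.0000, +0.0056)
n_3 = (+0.7297, +0.6838)
n_4 = (-0.6813, +0.7320)
n_5 = (-0.9886, +0.1508)
  (0,1): δ = 77.72°  ·
  (0,2): δ = 40.99°  ·
  (0,3): δ = 1.83°  ✓
  (0,4): δ = 91.63°  ·
  (0,5): δ = 130.01°  ·
  (1,2): δ = 143.27°  ·
  (1,3): δ = 100.45°  ·
  (1,4): δ = 10.65°  ✓
  (1,5): δ = 27.74°  ✓
  (2,3): δ = 137.18°  ·
  (2,4): δ = 47.37°  ·
  (2,5): δ = 8.99°  ✓
  (3,4): δ = 90.20°  ·
  (3,5): δ = 51.81°  ·
  (4,5): δ = 141.62°  ·
antipodal pairs: 4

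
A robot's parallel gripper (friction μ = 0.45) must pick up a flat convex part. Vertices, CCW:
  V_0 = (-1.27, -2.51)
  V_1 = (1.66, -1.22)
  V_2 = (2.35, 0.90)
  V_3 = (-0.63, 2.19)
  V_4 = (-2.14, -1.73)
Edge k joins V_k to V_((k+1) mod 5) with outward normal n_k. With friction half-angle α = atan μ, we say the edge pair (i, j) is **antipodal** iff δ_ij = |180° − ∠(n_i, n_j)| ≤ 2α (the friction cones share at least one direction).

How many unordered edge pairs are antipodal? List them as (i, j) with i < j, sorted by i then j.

count = 4; pairs: (0,2), (0,3), (1,3), (2,4)

α = atan 0.45 = 24.23°;  2α = 48.46°
n_0 = (+0.4029, -0.9152)
n_1 = (+0.9509, -0.3095)
n_2 = (+0.3973, +0.9177)
n_3 = (-0.9332, +0.3595)
n_4 = (-0.6675, -0.7446)
  (0,1): δ = 131.79°  ·
  (0,2): δ = 47.17°  ✓
  (0,3): δ = 45.17°  ✓
  (0,4): δ = 114.36°  ·
  (1,2): δ = 95.38°  ·
  (1,3): δ = 3.04°  ✓
  (1,4): δ = 66.15°  ·
  (2,3): δ = 87.66°  ·
  (2,4): δ = 18.47°  ✓
  (3,4): δ = 110.81°  ·
antipodal pairs: 4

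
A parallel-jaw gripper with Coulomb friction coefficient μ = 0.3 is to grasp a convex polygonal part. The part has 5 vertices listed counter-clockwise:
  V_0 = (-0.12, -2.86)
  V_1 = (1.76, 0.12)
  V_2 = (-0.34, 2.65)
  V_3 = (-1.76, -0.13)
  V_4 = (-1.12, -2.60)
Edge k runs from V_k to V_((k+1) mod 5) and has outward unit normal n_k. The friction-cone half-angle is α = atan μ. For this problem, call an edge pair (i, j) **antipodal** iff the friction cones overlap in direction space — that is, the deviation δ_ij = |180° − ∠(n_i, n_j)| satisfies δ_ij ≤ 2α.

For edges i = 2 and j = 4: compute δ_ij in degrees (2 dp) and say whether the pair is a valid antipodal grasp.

δ = 77.52°, invalid

α = atan 0.3 = 16.70°;  2α = 33.40°
edge 2: e_2 = (-1.42, -2.78);  n_2 = (-0.8906, +0.4549)
edge 4: e_4 = (+1.00, -0.26);  n_4 = (-0.2516, -0.9678)
∠(n_2, n_4) = 102.48°
δ = |180° − 102.48°| = 77.52°
77.52° > 2α = 33.40°  →  invalid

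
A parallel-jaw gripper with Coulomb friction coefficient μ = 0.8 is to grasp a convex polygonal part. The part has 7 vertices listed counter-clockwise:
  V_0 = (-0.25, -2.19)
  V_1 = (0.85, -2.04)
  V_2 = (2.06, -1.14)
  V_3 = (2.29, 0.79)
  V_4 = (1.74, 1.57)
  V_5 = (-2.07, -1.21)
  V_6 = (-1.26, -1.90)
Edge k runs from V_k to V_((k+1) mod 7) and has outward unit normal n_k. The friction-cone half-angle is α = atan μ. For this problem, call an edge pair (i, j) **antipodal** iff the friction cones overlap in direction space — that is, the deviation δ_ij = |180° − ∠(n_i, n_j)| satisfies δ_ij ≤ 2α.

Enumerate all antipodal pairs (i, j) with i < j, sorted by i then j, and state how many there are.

α = atan 0.8 = 38.66°;  2α = 77.32°
n_0 = (+0.1351, -0.9908)
n_1 = (+0.5968, -0.8024)
n_2 = (+0.9930, -0.1183)
n_3 = (+0.8173, +0.5763)
n_4 = (-0.5894, +0.8078)
n_5 = (-0.6485, -0.7612)
n_6 = (-0.2760, -0.9612)
  (0,1): δ = 151.12°  ·
  (0,2): δ = 104.56°  ·
  (0,3): δ = 62.58°  ✓
  (0,4): δ = 28.35°  ✓
  (0,5): δ = 131.81°  ·
  (0,6): δ = 156.21°  ·
  (1,2): δ = 133.44°  ·
  (1,3): δ = 91.45°  ·
  (1,4): δ = 0.53°  ✓
  (1,5): δ = 102.93°  ·
  (1,6): δ = 127.34°  ·
  (2,3): δ = 138.02°  ·
  (2,4): δ = 47.09°  ✓
  (2,5): δ = 56.37°  ✓
  (2,6): δ = 80.78°  ·
  (3,4): δ = 89.07°  ·
  (3,5): δ = 14.39°  ✓
  (3,6): δ = 38.79°  ✓
  (4,5): δ = 76.54°  ✓
  (4,6): δ = 52.14°  ✓
  (5,6): δ = 155.59°  ·
antipodal pairs: 9

count = 9; pairs: (0,3), (0,4), (1,4), (2,4), (2,5), (3,5), (3,6), (4,5), (4,6)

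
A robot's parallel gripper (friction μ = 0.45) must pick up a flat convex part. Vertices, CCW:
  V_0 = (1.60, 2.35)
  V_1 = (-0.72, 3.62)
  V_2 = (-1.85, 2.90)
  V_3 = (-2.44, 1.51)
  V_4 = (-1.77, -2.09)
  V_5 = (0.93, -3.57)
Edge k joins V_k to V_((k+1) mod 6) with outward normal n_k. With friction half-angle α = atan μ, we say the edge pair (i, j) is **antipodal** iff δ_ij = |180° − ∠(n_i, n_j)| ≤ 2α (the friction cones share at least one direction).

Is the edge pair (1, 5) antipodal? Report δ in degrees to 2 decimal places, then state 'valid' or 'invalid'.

α = atan 0.45 = 24.23°;  2α = 48.46°
edge 1: e_1 = (-1.13, -0.72);  n_1 = (-0.5374, +0.8434)
edge 5: e_5 = (+0.67, +5.92);  n_5 = (+0.9937, -0.1125)
∠(n_1, n_5) = 128.96°
δ = |180° − 128.96°| = 51.04°
51.04° > 2α = 48.46°  →  invalid

δ = 51.04°, invalid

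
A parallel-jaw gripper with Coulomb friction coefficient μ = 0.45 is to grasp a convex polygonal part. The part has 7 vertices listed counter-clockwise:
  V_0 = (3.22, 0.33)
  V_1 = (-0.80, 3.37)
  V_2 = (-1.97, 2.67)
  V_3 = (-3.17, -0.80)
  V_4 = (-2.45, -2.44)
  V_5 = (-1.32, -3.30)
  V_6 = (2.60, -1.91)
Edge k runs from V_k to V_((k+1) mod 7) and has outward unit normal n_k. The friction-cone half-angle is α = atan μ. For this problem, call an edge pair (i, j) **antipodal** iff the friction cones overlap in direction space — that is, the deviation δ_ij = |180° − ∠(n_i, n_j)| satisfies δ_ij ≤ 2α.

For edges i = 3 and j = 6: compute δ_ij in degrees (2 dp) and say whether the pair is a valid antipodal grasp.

α = atan 0.45 = 24.23°;  2α = 48.46°
edge 3: e_3 = (+0.72, -1.64);  n_3 = (-0.9156, -0.4020)
edge 6: e_6 = (+0.62, +2.24);  n_6 = (+0.9638, -0.2668)
∠(n_3, n_6) = 140.83°
δ = |180° − 140.83°| = 39.17°
39.17° ≤ 2α = 48.46°  →  valid

δ = 39.17°, valid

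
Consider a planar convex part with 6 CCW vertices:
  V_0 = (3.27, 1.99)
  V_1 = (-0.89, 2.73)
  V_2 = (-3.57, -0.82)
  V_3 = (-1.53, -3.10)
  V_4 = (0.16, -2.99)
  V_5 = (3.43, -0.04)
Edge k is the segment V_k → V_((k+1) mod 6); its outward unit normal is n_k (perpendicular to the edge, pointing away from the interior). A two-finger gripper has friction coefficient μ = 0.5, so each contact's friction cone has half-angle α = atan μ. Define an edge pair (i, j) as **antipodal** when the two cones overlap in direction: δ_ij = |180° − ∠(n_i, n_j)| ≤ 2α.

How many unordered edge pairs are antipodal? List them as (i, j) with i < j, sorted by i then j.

count = 7; pairs: (0,2), (0,3), (0,4), (1,3), (1,4), (1,5), (2,5)

α = atan 0.5 = 26.57°;  2α = 53.13°
n_0 = (+0.1751, +0.9845)
n_1 = (-0.7981, +0.6025)
n_2 = (-0.7452, -0.6668)
n_3 = (+0.0650, -0.9979)
n_4 = (+0.6698, -0.7425)
n_5 = (+0.9969, +0.0786)
  (0,1): δ = 116.96°  ·
  (0,2): δ = 38.09°  ✓
  (0,3): δ = 13.81°  ✓
  (0,4): δ = 52.14°  ✓
  (0,5): δ = 104.59°  ·
  (1,2): δ = 101.13°  ·
  (1,3): δ = 49.23°  ✓
  (1,4): δ = 10.89°  ✓
  (1,5): δ = 41.56°  ✓
  (2,3): δ = 128.10°  ·
  (2,4): δ = 89.77°  ·
  (2,5): δ = 37.31°  ✓
  (3,4): δ = 141.67°  ·
  (3,5): δ = 89.22°  ·
  (4,5): δ = 127.55°  ·
antipodal pairs: 7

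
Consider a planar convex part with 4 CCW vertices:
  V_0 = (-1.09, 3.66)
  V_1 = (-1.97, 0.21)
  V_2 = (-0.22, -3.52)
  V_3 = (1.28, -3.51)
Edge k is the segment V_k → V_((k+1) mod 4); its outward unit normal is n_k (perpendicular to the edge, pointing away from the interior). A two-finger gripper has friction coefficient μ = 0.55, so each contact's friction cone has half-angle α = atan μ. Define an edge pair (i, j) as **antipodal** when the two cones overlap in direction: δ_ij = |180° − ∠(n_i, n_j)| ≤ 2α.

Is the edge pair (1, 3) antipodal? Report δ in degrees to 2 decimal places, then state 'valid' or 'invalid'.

δ = 6.84°, valid

α = atan 0.55 = 28.81°;  2α = 57.62°
edge 1: e_1 = (+1.75, -3.73);  n_1 = (-0.9053, -0.4247)
edge 3: e_3 = (-2.37, +7.17);  n_3 = (+0.9495, +0.3138)
∠(n_1, n_3) = 173.16°
δ = |180° − 173.16°| = 6.84°
6.84° ≤ 2α = 57.62°  →  valid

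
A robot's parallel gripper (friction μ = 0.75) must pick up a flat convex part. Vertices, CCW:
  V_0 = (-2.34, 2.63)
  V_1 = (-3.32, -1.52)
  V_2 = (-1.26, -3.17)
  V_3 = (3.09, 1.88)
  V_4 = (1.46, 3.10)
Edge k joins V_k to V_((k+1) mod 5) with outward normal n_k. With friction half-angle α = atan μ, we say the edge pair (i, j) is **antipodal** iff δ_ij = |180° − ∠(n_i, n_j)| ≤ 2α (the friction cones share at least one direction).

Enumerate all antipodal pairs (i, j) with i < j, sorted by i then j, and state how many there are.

α = atan 0.75 = 36.87°;  2α = 73.74°
n_0 = (-0.9732, +0.2298)
n_1 = (-0.6252, -0.7805)
n_2 = (+0.7577, -0.6526)
n_3 = (+0.5992, +0.8006)
n_4 = (-0.1227, +0.9924)
  (0,1): δ = 115.41°  ·
  (0,2): δ = 27.45°  ✓
  (0,3): δ = 66.47°  ✓
  (0,4): δ = 110.34°  ·
  (1,2): δ = 92.05°  ·
  (1,3): δ = 1.88°  ✓
  (1,4): δ = 45.74°  ✓
  (2,3): δ = 86.07°  ·
  (2,4): δ = 42.21°  ✓
  (3,4): δ = 136.14°  ·
antipodal pairs: 5

count = 5; pairs: (0,2), (0,3), (1,3), (1,4), (2,4)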